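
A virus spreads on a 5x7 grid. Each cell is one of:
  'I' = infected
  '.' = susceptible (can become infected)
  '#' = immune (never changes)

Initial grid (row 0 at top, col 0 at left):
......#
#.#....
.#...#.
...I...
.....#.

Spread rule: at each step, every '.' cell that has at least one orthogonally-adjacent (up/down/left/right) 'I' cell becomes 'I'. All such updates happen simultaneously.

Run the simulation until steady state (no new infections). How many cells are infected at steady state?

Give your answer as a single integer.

Answer: 29

Derivation:
Step 0 (initial): 1 infected
Step 1: +4 new -> 5 infected
Step 2: +7 new -> 12 infected
Step 3: +5 new -> 17 infected
Step 4: +7 new -> 24 infected
Step 5: +3 new -> 27 infected
Step 6: +2 new -> 29 infected
Step 7: +0 new -> 29 infected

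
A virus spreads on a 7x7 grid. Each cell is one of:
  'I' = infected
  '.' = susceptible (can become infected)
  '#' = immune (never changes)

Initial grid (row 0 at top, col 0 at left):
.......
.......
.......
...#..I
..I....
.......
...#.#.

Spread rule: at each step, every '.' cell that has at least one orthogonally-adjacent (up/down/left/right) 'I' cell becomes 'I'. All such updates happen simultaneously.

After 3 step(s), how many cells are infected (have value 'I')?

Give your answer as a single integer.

Answer: 33

Derivation:
Step 0 (initial): 2 infected
Step 1: +7 new -> 9 infected
Step 2: +12 new -> 21 infected
Step 3: +12 new -> 33 infected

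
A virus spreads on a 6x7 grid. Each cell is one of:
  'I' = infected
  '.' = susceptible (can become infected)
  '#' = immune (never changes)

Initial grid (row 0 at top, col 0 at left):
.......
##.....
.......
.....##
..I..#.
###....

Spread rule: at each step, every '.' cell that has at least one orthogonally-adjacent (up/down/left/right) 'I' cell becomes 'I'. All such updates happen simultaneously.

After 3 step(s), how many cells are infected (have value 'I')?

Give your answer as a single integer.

Answer: 16

Derivation:
Step 0 (initial): 1 infected
Step 1: +3 new -> 4 infected
Step 2: +6 new -> 10 infected
Step 3: +6 new -> 16 infected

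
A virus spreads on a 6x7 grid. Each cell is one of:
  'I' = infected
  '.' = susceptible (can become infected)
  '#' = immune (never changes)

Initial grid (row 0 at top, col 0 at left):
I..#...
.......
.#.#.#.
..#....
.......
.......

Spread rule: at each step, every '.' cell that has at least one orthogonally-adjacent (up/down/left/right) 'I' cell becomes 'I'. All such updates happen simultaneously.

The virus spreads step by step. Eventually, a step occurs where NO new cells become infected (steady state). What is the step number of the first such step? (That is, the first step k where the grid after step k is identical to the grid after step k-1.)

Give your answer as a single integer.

Answer: 12

Derivation:
Step 0 (initial): 1 infected
Step 1: +2 new -> 3 infected
Step 2: +3 new -> 6 infected
Step 3: +2 new -> 8 infected
Step 4: +4 new -> 12 infected
Step 5: +3 new -> 15 infected
Step 6: +5 new -> 20 infected
Step 7: +5 new -> 25 infected
Step 8: +6 new -> 31 infected
Step 9: +3 new -> 34 infected
Step 10: +2 new -> 36 infected
Step 11: +1 new -> 37 infected
Step 12: +0 new -> 37 infected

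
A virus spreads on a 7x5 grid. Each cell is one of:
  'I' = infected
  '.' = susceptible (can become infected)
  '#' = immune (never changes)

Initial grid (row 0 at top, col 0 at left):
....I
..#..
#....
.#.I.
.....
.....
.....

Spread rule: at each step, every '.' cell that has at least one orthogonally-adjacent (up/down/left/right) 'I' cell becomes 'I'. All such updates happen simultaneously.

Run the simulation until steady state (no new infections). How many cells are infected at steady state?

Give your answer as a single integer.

Answer: 32

Derivation:
Step 0 (initial): 2 infected
Step 1: +6 new -> 8 infected
Step 2: +7 new -> 15 infected
Step 3: +6 new -> 21 infected
Step 4: +6 new -> 27 infected
Step 5: +4 new -> 31 infected
Step 6: +1 new -> 32 infected
Step 7: +0 new -> 32 infected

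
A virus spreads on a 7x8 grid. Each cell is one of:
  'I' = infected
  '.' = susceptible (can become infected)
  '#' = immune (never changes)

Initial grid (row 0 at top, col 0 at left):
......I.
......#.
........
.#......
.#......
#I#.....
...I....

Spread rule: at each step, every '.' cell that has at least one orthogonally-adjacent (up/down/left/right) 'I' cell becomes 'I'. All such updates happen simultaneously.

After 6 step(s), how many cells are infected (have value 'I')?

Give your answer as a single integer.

Step 0 (initial): 3 infected
Step 1: +6 new -> 9 infected
Step 2: +7 new -> 16 infected
Step 3: +9 new -> 25 infected
Step 4: +12 new -> 37 infected
Step 5: +7 new -> 44 infected
Step 6: +3 new -> 47 infected

Answer: 47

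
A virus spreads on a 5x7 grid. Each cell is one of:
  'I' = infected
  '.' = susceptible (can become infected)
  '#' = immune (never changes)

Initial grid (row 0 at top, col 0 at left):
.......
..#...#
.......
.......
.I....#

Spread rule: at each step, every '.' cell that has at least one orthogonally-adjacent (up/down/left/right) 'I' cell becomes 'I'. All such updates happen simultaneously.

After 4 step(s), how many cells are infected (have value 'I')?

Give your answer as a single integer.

Answer: 18

Derivation:
Step 0 (initial): 1 infected
Step 1: +3 new -> 4 infected
Step 2: +4 new -> 8 infected
Step 3: +5 new -> 13 infected
Step 4: +5 new -> 18 infected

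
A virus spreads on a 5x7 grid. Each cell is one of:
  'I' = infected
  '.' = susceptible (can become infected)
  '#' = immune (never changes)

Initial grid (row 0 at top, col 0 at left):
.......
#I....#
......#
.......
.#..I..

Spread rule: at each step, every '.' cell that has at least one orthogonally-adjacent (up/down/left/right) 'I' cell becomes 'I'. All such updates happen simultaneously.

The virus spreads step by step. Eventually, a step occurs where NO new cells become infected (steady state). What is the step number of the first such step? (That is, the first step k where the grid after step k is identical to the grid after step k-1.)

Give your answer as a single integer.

Answer: 7

Derivation:
Step 0 (initial): 2 infected
Step 1: +6 new -> 8 infected
Step 2: +11 new -> 19 infected
Step 3: +7 new -> 26 infected
Step 4: +3 new -> 29 infected
Step 5: +1 new -> 30 infected
Step 6: +1 new -> 31 infected
Step 7: +0 new -> 31 infected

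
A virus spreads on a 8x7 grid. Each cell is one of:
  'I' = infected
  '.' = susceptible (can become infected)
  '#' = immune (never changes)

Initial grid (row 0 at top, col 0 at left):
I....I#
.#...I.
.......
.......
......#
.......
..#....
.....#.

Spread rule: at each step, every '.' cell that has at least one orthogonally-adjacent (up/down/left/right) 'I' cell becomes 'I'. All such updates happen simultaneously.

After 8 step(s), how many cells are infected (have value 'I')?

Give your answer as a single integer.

Answer: 50

Derivation:
Step 0 (initial): 3 infected
Step 1: +6 new -> 9 infected
Step 2: +7 new -> 16 infected
Step 3: +7 new -> 23 infected
Step 4: +6 new -> 29 infected
Step 5: +7 new -> 36 infected
Step 6: +6 new -> 42 infected
Step 7: +6 new -> 48 infected
Step 8: +2 new -> 50 infected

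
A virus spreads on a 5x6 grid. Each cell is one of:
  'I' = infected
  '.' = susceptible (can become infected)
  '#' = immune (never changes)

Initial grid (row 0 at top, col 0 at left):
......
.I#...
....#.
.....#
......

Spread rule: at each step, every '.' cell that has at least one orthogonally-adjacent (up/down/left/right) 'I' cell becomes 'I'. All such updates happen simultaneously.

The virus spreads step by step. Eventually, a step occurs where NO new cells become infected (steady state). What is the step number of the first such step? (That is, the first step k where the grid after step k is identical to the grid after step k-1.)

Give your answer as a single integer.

Answer: 8

Derivation:
Step 0 (initial): 1 infected
Step 1: +3 new -> 4 infected
Step 2: +5 new -> 9 infected
Step 3: +5 new -> 14 infected
Step 4: +5 new -> 19 infected
Step 5: +4 new -> 23 infected
Step 6: +2 new -> 25 infected
Step 7: +2 new -> 27 infected
Step 8: +0 new -> 27 infected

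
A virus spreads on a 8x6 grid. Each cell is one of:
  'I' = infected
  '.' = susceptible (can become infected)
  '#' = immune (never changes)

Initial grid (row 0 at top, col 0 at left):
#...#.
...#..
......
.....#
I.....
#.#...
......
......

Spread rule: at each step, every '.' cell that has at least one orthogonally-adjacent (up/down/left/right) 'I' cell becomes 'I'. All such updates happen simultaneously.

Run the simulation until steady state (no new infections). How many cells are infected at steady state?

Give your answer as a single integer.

Step 0 (initial): 1 infected
Step 1: +2 new -> 3 infected
Step 2: +4 new -> 7 infected
Step 3: +5 new -> 12 infected
Step 4: +8 new -> 20 infected
Step 5: +9 new -> 29 infected
Step 6: +5 new -> 34 infected
Step 7: +5 new -> 39 infected
Step 8: +2 new -> 41 infected
Step 9: +1 new -> 42 infected
Step 10: +0 new -> 42 infected

Answer: 42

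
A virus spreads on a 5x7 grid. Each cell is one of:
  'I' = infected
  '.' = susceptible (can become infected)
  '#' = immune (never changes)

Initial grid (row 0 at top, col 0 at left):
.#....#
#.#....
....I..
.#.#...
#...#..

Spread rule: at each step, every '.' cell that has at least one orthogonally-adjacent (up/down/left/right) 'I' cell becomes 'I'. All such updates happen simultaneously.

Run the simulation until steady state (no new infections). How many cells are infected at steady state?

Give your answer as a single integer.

Answer: 26

Derivation:
Step 0 (initial): 1 infected
Step 1: +4 new -> 5 infected
Step 2: +6 new -> 11 infected
Step 3: +7 new -> 18 infected
Step 4: +5 new -> 23 infected
Step 5: +3 new -> 26 infected
Step 6: +0 new -> 26 infected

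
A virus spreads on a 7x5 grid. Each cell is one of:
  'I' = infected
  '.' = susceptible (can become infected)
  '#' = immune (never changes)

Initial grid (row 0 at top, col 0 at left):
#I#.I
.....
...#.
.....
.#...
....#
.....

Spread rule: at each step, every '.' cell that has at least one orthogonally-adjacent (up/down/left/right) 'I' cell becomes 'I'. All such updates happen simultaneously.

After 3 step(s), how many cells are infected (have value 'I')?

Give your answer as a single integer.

Step 0 (initial): 2 infected
Step 1: +3 new -> 5 infected
Step 2: +5 new -> 10 infected
Step 3: +4 new -> 14 infected

Answer: 14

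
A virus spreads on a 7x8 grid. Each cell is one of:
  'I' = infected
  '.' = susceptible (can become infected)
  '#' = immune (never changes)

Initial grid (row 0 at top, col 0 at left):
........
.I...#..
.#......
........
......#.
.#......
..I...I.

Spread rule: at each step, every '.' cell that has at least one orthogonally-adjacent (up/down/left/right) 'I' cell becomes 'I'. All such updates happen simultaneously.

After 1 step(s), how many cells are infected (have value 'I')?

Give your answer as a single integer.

Step 0 (initial): 3 infected
Step 1: +9 new -> 12 infected

Answer: 12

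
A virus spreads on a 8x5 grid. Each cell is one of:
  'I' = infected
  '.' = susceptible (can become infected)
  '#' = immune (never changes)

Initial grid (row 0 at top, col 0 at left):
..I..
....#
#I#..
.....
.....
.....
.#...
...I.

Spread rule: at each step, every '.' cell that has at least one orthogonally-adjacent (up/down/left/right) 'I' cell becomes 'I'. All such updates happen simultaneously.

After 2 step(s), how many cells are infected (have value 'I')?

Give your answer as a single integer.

Step 0 (initial): 3 infected
Step 1: +8 new -> 11 infected
Step 2: +11 new -> 22 infected

Answer: 22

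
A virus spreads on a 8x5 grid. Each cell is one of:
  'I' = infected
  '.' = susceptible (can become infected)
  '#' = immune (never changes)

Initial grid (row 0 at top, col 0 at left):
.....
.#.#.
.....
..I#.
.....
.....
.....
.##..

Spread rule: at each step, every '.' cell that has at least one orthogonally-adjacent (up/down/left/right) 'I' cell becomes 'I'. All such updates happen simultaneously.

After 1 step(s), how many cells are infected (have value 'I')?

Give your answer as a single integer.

Answer: 4

Derivation:
Step 0 (initial): 1 infected
Step 1: +3 new -> 4 infected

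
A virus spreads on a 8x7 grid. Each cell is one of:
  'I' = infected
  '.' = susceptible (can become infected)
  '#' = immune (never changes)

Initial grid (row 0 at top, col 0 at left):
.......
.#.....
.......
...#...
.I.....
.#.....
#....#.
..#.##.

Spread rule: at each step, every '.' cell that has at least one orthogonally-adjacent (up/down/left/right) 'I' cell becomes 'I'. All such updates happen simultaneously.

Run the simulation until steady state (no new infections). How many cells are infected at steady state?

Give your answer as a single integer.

Answer: 48

Derivation:
Step 0 (initial): 1 infected
Step 1: +3 new -> 4 infected
Step 2: +6 new -> 10 infected
Step 3: +5 new -> 15 infected
Step 4: +8 new -> 23 infected
Step 5: +10 new -> 33 infected
Step 6: +7 new -> 40 infected
Step 7: +4 new -> 44 infected
Step 8: +3 new -> 47 infected
Step 9: +1 new -> 48 infected
Step 10: +0 new -> 48 infected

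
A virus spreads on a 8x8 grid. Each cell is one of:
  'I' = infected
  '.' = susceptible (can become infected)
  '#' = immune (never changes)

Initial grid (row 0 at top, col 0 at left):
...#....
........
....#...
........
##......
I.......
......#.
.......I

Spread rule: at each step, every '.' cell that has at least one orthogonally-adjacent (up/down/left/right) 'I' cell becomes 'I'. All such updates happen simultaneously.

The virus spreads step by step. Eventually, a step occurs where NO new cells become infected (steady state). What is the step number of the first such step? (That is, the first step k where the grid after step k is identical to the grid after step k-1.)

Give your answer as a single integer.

Step 0 (initial): 2 infected
Step 1: +4 new -> 6 infected
Step 2: +5 new -> 11 infected
Step 3: +8 new -> 19 infected
Step 4: +10 new -> 29 infected
Step 5: +7 new -> 36 infected
Step 6: +8 new -> 44 infected
Step 7: +7 new -> 51 infected
Step 8: +5 new -> 56 infected
Step 9: +3 new -> 59 infected
Step 10: +0 new -> 59 infected

Answer: 10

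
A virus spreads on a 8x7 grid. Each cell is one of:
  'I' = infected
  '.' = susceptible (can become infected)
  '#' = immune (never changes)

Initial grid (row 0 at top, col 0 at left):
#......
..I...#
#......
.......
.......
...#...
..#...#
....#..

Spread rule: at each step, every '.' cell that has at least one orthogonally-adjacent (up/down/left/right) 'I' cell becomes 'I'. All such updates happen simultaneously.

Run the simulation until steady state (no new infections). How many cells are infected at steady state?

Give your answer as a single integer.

Answer: 49

Derivation:
Step 0 (initial): 1 infected
Step 1: +4 new -> 5 infected
Step 2: +7 new -> 12 infected
Step 3: +6 new -> 18 infected
Step 4: +7 new -> 25 infected
Step 5: +6 new -> 31 infected
Step 6: +5 new -> 36 infected
Step 7: +5 new -> 41 infected
Step 8: +5 new -> 46 infected
Step 9: +2 new -> 48 infected
Step 10: +1 new -> 49 infected
Step 11: +0 new -> 49 infected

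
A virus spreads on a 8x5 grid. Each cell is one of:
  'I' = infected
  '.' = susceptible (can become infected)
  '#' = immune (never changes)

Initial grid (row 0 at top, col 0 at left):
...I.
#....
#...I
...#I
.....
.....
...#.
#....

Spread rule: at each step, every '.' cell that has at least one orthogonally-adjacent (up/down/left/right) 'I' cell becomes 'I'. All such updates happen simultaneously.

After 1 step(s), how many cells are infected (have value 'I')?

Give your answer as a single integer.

Answer: 9

Derivation:
Step 0 (initial): 3 infected
Step 1: +6 new -> 9 infected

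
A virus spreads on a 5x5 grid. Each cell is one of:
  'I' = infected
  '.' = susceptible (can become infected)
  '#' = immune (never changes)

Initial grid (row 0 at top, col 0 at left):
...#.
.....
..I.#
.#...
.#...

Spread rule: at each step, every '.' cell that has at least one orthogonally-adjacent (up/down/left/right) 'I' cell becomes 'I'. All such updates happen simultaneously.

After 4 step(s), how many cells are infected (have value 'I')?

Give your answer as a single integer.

Step 0 (initial): 1 infected
Step 1: +4 new -> 5 infected
Step 2: +6 new -> 11 infected
Step 3: +6 new -> 17 infected
Step 4: +4 new -> 21 infected

Answer: 21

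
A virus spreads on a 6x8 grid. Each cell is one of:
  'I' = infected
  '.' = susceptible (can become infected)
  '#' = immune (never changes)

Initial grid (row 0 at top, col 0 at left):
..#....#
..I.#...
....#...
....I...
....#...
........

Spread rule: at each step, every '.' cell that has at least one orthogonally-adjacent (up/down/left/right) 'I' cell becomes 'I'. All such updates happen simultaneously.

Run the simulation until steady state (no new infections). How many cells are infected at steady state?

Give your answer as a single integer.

Step 0 (initial): 2 infected
Step 1: +5 new -> 7 infected
Step 2: +10 new -> 17 infected
Step 3: +11 new -> 28 infected
Step 4: +9 new -> 37 infected
Step 5: +5 new -> 42 infected
Step 6: +1 new -> 43 infected
Step 7: +0 new -> 43 infected

Answer: 43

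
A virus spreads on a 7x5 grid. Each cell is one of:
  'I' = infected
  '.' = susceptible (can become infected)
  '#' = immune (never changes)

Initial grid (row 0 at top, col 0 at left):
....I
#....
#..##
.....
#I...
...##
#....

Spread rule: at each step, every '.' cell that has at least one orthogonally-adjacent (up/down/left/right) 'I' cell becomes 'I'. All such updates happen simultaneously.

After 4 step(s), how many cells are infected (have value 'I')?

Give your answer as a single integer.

Answer: 26

Derivation:
Step 0 (initial): 2 infected
Step 1: +5 new -> 7 infected
Step 2: +9 new -> 16 infected
Step 3: +7 new -> 23 infected
Step 4: +3 new -> 26 infected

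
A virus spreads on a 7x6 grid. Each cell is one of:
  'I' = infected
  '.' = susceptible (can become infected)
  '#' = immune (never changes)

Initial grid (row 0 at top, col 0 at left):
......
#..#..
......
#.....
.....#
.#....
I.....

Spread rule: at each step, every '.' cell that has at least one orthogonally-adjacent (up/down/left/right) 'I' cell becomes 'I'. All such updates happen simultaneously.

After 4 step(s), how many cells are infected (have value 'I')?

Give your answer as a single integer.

Answer: 12

Derivation:
Step 0 (initial): 1 infected
Step 1: +2 new -> 3 infected
Step 2: +2 new -> 5 infected
Step 3: +3 new -> 8 infected
Step 4: +4 new -> 12 infected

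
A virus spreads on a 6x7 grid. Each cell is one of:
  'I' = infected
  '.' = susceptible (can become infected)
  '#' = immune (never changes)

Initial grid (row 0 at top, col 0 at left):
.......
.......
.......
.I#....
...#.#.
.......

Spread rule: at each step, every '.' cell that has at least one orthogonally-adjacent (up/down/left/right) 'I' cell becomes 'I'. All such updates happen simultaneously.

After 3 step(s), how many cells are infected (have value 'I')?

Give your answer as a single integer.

Answer: 16

Derivation:
Step 0 (initial): 1 infected
Step 1: +3 new -> 4 infected
Step 2: +6 new -> 10 infected
Step 3: +6 new -> 16 infected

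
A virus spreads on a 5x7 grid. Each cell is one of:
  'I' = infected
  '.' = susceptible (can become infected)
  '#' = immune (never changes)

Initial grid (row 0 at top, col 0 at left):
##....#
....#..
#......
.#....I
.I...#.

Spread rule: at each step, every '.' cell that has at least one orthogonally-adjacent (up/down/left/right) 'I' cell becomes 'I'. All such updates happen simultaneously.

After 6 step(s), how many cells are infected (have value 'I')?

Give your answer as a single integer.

Answer: 28

Derivation:
Step 0 (initial): 2 infected
Step 1: +5 new -> 7 infected
Step 2: +6 new -> 13 infected
Step 3: +5 new -> 18 infected
Step 4: +4 new -> 22 infected
Step 5: +4 new -> 26 infected
Step 6: +2 new -> 28 infected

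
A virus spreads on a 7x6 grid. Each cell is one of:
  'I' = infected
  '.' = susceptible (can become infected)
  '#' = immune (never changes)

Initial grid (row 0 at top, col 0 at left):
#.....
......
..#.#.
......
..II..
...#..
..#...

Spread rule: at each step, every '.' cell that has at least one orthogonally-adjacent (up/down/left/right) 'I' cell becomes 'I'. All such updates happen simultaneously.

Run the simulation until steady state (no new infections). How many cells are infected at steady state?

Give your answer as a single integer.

Step 0 (initial): 2 infected
Step 1: +5 new -> 7 infected
Step 2: +7 new -> 14 infected
Step 3: +8 new -> 22 infected
Step 4: +9 new -> 31 infected
Step 5: +5 new -> 36 infected
Step 6: +1 new -> 37 infected
Step 7: +0 new -> 37 infected

Answer: 37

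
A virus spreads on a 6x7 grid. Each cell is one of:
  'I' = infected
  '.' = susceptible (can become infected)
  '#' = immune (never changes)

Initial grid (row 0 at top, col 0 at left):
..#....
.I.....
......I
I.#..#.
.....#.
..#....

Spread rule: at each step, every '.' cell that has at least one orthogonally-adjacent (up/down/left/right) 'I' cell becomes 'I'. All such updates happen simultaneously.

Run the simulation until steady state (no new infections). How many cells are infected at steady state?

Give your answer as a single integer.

Step 0 (initial): 3 infected
Step 1: +10 new -> 13 infected
Step 2: +9 new -> 22 infected
Step 3: +8 new -> 30 infected
Step 4: +5 new -> 35 infected
Step 5: +2 new -> 37 infected
Step 6: +0 new -> 37 infected

Answer: 37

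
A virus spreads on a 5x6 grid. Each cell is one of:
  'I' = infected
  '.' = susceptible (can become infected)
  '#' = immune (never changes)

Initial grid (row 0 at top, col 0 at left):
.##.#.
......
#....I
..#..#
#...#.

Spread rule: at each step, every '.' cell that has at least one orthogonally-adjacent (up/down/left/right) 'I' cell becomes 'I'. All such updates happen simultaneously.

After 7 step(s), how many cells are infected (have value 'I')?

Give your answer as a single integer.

Step 0 (initial): 1 infected
Step 1: +2 new -> 3 infected
Step 2: +4 new -> 7 infected
Step 3: +3 new -> 10 infected
Step 4: +4 new -> 14 infected
Step 5: +3 new -> 17 infected
Step 6: +3 new -> 20 infected
Step 7: +1 new -> 21 infected

Answer: 21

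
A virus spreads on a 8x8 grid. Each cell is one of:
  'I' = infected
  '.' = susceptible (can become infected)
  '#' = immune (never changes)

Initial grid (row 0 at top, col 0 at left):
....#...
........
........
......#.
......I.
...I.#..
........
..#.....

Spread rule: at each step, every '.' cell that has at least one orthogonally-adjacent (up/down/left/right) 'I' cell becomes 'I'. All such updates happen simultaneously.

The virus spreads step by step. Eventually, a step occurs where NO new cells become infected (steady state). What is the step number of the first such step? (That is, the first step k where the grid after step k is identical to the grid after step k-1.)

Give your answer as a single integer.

Step 0 (initial): 2 infected
Step 1: +7 new -> 9 infected
Step 2: +11 new -> 20 infected
Step 3: +12 new -> 32 infected
Step 4: +12 new -> 44 infected
Step 5: +9 new -> 53 infected
Step 6: +4 new -> 57 infected
Step 7: +2 new -> 59 infected
Step 8: +1 new -> 60 infected
Step 9: +0 new -> 60 infected

Answer: 9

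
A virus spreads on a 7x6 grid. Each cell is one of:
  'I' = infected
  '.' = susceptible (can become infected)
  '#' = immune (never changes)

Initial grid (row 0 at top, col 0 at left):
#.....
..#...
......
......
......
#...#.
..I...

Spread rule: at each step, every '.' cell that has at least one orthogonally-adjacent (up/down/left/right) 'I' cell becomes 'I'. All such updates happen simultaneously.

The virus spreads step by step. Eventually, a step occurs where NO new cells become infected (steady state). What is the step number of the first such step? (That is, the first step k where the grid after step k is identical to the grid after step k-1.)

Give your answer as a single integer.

Answer: 10

Derivation:
Step 0 (initial): 1 infected
Step 1: +3 new -> 4 infected
Step 2: +5 new -> 9 infected
Step 3: +4 new -> 13 infected
Step 4: +6 new -> 19 infected
Step 5: +5 new -> 24 infected
Step 6: +5 new -> 29 infected
Step 7: +5 new -> 34 infected
Step 8: +3 new -> 37 infected
Step 9: +1 new -> 38 infected
Step 10: +0 new -> 38 infected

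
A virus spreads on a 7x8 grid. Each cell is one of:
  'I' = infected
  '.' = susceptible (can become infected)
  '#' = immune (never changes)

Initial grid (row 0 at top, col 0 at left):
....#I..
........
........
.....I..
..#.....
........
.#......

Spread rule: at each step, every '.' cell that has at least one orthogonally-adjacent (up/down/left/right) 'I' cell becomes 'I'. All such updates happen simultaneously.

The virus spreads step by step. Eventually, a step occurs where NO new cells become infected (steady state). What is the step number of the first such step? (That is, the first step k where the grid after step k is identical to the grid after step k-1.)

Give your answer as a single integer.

Step 0 (initial): 2 infected
Step 1: +6 new -> 8 infected
Step 2: +10 new -> 18 infected
Step 3: +10 new -> 28 infected
Step 4: +8 new -> 36 infected
Step 5: +8 new -> 44 infected
Step 6: +6 new -> 50 infected
Step 7: +2 new -> 52 infected
Step 8: +1 new -> 53 infected
Step 9: +0 new -> 53 infected

Answer: 9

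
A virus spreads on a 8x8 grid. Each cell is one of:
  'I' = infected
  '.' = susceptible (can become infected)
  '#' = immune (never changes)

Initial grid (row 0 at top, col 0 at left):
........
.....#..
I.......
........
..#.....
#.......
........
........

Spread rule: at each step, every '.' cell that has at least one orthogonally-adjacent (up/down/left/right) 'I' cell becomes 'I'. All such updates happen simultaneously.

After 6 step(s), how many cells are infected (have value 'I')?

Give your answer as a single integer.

Answer: 34

Derivation:
Step 0 (initial): 1 infected
Step 1: +3 new -> 4 infected
Step 2: +5 new -> 9 infected
Step 3: +5 new -> 14 infected
Step 4: +5 new -> 19 infected
Step 5: +7 new -> 26 infected
Step 6: +8 new -> 34 infected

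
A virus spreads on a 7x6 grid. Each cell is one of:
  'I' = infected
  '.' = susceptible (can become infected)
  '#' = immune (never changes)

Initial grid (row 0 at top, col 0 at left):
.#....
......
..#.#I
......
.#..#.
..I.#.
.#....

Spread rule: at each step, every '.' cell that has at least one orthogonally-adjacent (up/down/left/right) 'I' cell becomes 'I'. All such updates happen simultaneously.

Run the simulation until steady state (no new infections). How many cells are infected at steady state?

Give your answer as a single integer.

Answer: 35

Derivation:
Step 0 (initial): 2 infected
Step 1: +6 new -> 8 infected
Step 2: +8 new -> 16 infected
Step 3: +8 new -> 24 infected
Step 4: +6 new -> 30 infected
Step 5: +3 new -> 33 infected
Step 6: +1 new -> 34 infected
Step 7: +1 new -> 35 infected
Step 8: +0 new -> 35 infected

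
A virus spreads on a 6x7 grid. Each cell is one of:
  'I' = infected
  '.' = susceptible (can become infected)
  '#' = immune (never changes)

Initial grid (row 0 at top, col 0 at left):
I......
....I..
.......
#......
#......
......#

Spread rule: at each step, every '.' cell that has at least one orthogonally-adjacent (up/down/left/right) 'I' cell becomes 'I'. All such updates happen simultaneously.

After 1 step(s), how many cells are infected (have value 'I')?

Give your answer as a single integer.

Answer: 8

Derivation:
Step 0 (initial): 2 infected
Step 1: +6 new -> 8 infected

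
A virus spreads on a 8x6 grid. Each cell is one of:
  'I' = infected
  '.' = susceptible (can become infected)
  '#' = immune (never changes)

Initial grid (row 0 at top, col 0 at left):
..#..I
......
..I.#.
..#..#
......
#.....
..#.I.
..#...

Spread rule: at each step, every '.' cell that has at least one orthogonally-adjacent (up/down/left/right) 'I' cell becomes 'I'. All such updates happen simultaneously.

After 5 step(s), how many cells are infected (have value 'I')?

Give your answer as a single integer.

Answer: 38

Derivation:
Step 0 (initial): 3 infected
Step 1: +9 new -> 12 infected
Step 2: +13 new -> 25 infected
Step 3: +8 new -> 33 infected
Step 4: +4 new -> 37 infected
Step 5: +1 new -> 38 infected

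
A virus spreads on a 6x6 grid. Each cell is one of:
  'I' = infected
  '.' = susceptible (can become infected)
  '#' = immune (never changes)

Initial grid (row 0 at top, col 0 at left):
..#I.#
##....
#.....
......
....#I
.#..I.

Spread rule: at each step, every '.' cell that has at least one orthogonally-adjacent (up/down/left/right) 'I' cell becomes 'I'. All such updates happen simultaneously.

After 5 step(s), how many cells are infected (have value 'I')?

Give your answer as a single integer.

Answer: 25

Derivation:
Step 0 (initial): 3 infected
Step 1: +5 new -> 8 infected
Step 2: +7 new -> 15 infected
Step 3: +5 new -> 20 infected
Step 4: +3 new -> 23 infected
Step 5: +2 new -> 25 infected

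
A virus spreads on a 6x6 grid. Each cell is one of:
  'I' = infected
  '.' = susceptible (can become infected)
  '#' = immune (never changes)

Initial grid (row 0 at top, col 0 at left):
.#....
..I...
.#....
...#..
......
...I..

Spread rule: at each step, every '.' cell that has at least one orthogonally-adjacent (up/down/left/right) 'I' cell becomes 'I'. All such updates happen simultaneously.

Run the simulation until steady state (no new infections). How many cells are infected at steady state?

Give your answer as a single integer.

Step 0 (initial): 2 infected
Step 1: +7 new -> 9 infected
Step 2: +9 new -> 18 infected
Step 3: +10 new -> 28 infected
Step 4: +5 new -> 33 infected
Step 5: +0 new -> 33 infected

Answer: 33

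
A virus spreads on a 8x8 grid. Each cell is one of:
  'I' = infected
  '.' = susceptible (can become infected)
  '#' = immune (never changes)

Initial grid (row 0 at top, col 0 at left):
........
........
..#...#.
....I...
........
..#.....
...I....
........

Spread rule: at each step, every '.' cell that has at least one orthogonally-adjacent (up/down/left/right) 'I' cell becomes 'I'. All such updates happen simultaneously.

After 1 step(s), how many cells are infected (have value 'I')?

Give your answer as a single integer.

Step 0 (initial): 2 infected
Step 1: +8 new -> 10 infected

Answer: 10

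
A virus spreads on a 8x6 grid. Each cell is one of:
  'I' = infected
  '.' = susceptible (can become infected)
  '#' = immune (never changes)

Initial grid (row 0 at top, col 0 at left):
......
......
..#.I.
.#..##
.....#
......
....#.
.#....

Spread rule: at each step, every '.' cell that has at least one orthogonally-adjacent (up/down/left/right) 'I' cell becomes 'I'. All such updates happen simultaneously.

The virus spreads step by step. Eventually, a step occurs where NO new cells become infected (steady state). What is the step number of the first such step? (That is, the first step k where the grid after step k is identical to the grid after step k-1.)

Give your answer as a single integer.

Step 0 (initial): 1 infected
Step 1: +3 new -> 4 infected
Step 2: +4 new -> 8 infected
Step 3: +5 new -> 13 infected
Step 4: +5 new -> 18 infected
Step 5: +7 new -> 25 infected
Step 6: +7 new -> 32 infected
Step 7: +6 new -> 38 infected
Step 8: +2 new -> 40 infected
Step 9: +1 new -> 41 infected
Step 10: +0 new -> 41 infected

Answer: 10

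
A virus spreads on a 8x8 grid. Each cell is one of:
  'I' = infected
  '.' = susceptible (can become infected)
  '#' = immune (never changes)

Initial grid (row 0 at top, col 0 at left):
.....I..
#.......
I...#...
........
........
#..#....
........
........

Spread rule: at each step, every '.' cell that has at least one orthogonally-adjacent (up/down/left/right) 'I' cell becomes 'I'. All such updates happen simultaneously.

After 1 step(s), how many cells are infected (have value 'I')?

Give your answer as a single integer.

Step 0 (initial): 2 infected
Step 1: +5 new -> 7 infected

Answer: 7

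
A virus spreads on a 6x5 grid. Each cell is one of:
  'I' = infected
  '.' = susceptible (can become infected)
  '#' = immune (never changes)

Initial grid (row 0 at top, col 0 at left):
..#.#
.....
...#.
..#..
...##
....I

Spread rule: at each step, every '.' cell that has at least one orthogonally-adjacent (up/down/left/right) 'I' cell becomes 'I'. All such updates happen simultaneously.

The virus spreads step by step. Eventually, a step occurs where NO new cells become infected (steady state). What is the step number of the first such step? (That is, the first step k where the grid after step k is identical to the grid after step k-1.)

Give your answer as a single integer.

Step 0 (initial): 1 infected
Step 1: +1 new -> 2 infected
Step 2: +1 new -> 3 infected
Step 3: +2 new -> 5 infected
Step 4: +2 new -> 7 infected
Step 5: +2 new -> 9 infected
Step 6: +2 new -> 11 infected
Step 7: +3 new -> 14 infected
Step 8: +3 new -> 17 infected
Step 9: +2 new -> 19 infected
Step 10: +2 new -> 21 infected
Step 11: +1 new -> 22 infected
Step 12: +1 new -> 23 infected
Step 13: +1 new -> 24 infected
Step 14: +0 new -> 24 infected

Answer: 14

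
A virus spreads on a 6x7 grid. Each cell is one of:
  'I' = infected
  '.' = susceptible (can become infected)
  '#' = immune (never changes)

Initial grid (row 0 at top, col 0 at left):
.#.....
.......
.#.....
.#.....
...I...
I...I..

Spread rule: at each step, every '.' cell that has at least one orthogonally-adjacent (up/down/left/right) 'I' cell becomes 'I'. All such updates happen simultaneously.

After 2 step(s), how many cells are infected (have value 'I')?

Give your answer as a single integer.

Answer: 18

Derivation:
Step 0 (initial): 3 infected
Step 1: +7 new -> 10 infected
Step 2: +8 new -> 18 infected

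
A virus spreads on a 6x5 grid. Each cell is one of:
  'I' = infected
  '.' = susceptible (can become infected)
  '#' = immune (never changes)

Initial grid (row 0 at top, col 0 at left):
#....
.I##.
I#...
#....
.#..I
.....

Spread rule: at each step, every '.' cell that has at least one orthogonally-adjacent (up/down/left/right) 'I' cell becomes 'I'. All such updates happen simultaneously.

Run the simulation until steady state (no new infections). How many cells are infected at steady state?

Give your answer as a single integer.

Answer: 24

Derivation:
Step 0 (initial): 3 infected
Step 1: +5 new -> 8 infected
Step 2: +5 new -> 13 infected
Step 3: +5 new -> 18 infected
Step 4: +4 new -> 22 infected
Step 5: +1 new -> 23 infected
Step 6: +1 new -> 24 infected
Step 7: +0 new -> 24 infected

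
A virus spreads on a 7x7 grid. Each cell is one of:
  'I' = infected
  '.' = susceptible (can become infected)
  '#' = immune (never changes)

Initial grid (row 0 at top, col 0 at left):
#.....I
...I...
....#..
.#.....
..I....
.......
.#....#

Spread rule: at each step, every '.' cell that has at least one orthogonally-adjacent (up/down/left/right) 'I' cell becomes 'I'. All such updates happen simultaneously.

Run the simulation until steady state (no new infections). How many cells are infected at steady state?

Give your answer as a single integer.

Answer: 44

Derivation:
Step 0 (initial): 3 infected
Step 1: +10 new -> 13 infected
Step 2: +12 new -> 25 infected
Step 3: +11 new -> 36 infected
Step 4: +6 new -> 42 infected
Step 5: +2 new -> 44 infected
Step 6: +0 new -> 44 infected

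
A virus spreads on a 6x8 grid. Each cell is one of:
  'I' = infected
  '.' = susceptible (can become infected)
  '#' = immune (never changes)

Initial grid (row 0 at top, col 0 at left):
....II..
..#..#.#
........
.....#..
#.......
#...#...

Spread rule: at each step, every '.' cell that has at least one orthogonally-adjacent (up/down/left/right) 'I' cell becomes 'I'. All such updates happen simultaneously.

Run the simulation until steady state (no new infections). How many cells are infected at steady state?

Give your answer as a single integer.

Answer: 41

Derivation:
Step 0 (initial): 2 infected
Step 1: +3 new -> 5 infected
Step 2: +5 new -> 10 infected
Step 3: +5 new -> 15 infected
Step 4: +7 new -> 22 infected
Step 5: +7 new -> 29 infected
Step 6: +7 new -> 36 infected
Step 7: +4 new -> 40 infected
Step 8: +1 new -> 41 infected
Step 9: +0 new -> 41 infected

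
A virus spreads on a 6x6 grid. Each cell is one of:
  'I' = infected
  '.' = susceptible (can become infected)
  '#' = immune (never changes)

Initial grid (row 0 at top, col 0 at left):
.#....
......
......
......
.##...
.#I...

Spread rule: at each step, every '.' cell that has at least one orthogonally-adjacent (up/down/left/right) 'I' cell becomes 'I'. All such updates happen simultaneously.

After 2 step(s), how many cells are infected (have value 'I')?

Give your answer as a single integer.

Answer: 4

Derivation:
Step 0 (initial): 1 infected
Step 1: +1 new -> 2 infected
Step 2: +2 new -> 4 infected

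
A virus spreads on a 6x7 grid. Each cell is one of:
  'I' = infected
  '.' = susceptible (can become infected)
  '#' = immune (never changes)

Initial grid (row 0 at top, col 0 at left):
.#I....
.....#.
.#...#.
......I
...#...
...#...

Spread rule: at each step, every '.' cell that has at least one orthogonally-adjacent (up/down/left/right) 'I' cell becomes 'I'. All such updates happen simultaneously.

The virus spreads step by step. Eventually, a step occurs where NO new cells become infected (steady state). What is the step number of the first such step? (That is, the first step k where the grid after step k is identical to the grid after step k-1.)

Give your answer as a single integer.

Step 0 (initial): 2 infected
Step 1: +5 new -> 7 infected
Step 2: +8 new -> 15 infected
Step 3: +10 new -> 25 infected
Step 4: +5 new -> 30 infected
Step 5: +3 new -> 33 infected
Step 6: +2 new -> 35 infected
Step 7: +1 new -> 36 infected
Step 8: +0 new -> 36 infected

Answer: 8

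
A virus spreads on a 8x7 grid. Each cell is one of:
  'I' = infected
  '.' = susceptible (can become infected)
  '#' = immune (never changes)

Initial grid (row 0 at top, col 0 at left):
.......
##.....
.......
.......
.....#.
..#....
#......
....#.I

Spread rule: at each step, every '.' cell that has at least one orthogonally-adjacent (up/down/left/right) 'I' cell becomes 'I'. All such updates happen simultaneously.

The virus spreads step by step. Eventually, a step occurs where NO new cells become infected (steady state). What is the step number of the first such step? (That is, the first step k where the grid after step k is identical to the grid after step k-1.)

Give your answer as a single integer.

Step 0 (initial): 1 infected
Step 1: +2 new -> 3 infected
Step 2: +2 new -> 5 infected
Step 3: +3 new -> 8 infected
Step 4: +3 new -> 11 infected
Step 5: +6 new -> 17 infected
Step 6: +6 new -> 23 infected
Step 7: +7 new -> 30 infected
Step 8: +7 new -> 37 infected
Step 9: +5 new -> 42 infected
Step 10: +4 new -> 46 infected
Step 11: +2 new -> 48 infected
Step 12: +1 new -> 49 infected
Step 13: +1 new -> 50 infected
Step 14: +0 new -> 50 infected

Answer: 14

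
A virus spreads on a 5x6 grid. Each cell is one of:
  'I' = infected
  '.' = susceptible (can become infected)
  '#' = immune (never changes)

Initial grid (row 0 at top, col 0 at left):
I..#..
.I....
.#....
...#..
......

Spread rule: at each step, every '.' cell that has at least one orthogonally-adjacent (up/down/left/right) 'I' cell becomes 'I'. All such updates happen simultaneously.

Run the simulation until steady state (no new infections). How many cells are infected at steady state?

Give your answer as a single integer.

Answer: 27

Derivation:
Step 0 (initial): 2 infected
Step 1: +3 new -> 5 infected
Step 2: +4 new -> 9 infected
Step 3: +4 new -> 13 infected
Step 4: +6 new -> 19 infected
Step 5: +5 new -> 24 infected
Step 6: +2 new -> 26 infected
Step 7: +1 new -> 27 infected
Step 8: +0 new -> 27 infected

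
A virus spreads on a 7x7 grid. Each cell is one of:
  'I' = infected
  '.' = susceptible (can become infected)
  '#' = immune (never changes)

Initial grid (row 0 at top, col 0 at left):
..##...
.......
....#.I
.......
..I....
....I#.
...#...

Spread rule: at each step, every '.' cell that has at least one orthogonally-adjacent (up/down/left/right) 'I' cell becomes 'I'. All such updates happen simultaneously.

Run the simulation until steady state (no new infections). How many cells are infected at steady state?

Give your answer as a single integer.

Answer: 44

Derivation:
Step 0 (initial): 3 infected
Step 1: +10 new -> 13 infected
Step 2: +13 new -> 26 infected
Step 3: +10 new -> 36 infected
Step 4: +5 new -> 41 infected
Step 5: +2 new -> 43 infected
Step 6: +1 new -> 44 infected
Step 7: +0 new -> 44 infected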